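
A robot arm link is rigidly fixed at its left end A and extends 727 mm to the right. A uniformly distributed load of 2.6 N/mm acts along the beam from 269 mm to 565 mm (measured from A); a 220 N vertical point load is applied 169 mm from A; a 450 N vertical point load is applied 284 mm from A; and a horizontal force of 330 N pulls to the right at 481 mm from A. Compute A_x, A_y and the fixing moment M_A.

A_x = -330.0 N, A_y = 1440 N, M_A = 485900 N·mm

Resultant of the distributed load: 2.6 × 296 = 769.6 N at 417 mm from A.
ΣF_x = 0: A_x + 330 = 0 → A_x = -330.0 N.
ΣF_y = 0: A_y − 2.6·296 − 220 − 450 = 0 → A_y = 1440 N.
ΣM about A: M_A − (2.6·296)·417 − 220·169 − 450·284 = 0 → M_A = 485900 N·mm.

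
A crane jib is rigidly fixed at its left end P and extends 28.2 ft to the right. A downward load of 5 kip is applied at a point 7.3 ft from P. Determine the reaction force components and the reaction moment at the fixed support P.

ΣF_x = 0: P_x = 0.
ΣF_y = 0: P_y − 5 = 0 → P_y = 5.000 kip.
ΣM about P: M_P − 5·7.3 = 0 → M_P = 36.50 kip·ft.

P_x = 0, P_y = 5.000 kip, M_P = 36.50 kip·ft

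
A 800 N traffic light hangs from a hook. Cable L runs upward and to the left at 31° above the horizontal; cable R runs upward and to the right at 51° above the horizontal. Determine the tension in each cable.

ΣF_x = 0: −T_L·cos31° + T_R·cos51° = 0 → T_R = 1.36205·T_L.
ΣF_y = 0: T_L·sin31° + T_R·sin51° = 800.
Substitute: T_L·(0.515038 + 1.36205·0.777146) = 800 → T_L = 508.405 ≈ 508.4 N.
Then T_R = 1.36205 × 508.405 = 692.5 N.

T_L = 508.4 N, T_R = 692.5 N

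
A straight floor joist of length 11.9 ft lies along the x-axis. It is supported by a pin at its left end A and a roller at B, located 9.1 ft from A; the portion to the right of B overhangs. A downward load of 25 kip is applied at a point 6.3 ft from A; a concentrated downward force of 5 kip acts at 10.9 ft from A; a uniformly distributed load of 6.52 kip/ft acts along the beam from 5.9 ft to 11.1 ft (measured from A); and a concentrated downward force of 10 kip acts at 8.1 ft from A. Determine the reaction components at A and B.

A_x = 0, A_y = 10.04 kip, B_y = 63.87 kip

Resultant of the distributed load: 6.52 × 5.2 = 33.904 kip at 8.5 ft from A.
Moments about A: B_y·9.1 − 25·6.3 − 5·10.9 − (6.52·5.2)·8.5 − 10·8.1 = 0 → B_y = 581.184/9.1 = 63.8664 ≈ 63.87 kip.
ΣF_y = 0: A_y + 63.8664 − 25 − 5 − 6.52·5.2 − 10 = 0 → A_y = 10.04 kip.
ΣF_x = 0: no horizontal applied forces, so A_x = 0.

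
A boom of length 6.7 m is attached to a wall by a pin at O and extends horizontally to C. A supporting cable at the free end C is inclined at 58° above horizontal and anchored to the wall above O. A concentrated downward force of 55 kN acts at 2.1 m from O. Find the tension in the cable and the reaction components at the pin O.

T = 20.33 kN, O_x = 10.77 kN, O_y = 37.76 kN

ΣM about O: T·sin58°·6.7 − 55·2.1 = 0 → T = 115.5/(6.7·0.848048) = 20.3276 ≈ 20.33 kN.
ΣF_x = 0: O_x − T·cos58° = 0 → O_x = 20.3276 × 0.529919 = 10.77 kN.
ΣF_y = 0: O_y + T·sin58° − 55 = 0 → O_y = 55 − 20.3276 × 0.848048 = 37.76 kN.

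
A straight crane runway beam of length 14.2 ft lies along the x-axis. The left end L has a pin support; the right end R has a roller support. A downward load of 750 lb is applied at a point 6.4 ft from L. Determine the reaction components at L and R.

L_x = 0, L_y = 412.0 lb, R_y = 338.0 lb

Taking moments about L: R_y·14.2 − 750·6.4 = 0 → R_y = 4800/14.2 = 338.028 ≈ 338.0 lb.
ΣF_y = 0: L_y + 338.028 − 750 = 0 → L_y = 412.0 lb.
ΣF_x = 0: no horizontal applied forces, so L_x = 0.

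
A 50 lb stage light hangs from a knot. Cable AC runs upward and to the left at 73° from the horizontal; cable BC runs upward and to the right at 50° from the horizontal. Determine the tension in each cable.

ΣF_x = 0: −T_AC·cos73° + T_BC·cos50° = 0 → T_BC = 0.45485·T_AC.
ΣF_y = 0: T_AC·sin73° + T_BC·sin50° = 50.
Substitute: T_AC·(0.956305 + 0.45485·0.766044) = 50 → T_AC = 38.3218 ≈ 38.32 lb.
Then T_BC = 0.45485 × 38.3218 = 17.43 lb.

T_AC = 38.32 lb, T_BC = 17.43 lb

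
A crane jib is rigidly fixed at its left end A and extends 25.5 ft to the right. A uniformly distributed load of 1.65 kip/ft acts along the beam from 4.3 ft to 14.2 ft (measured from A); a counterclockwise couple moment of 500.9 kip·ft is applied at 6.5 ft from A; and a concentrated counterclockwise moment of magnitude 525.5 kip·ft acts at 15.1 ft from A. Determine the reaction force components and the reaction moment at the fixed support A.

A_x = 0, A_y = 16.33 kip, M_A = -875.3 kip·ft

Resultant of the distributed load: 1.65 × 9.9 = 16.335 kip at 9.25 ft from A.
ΣF_x = 0: A_x = 0.
ΣF_y = 0: A_y − 1.65·9.9 = 0 → A_y = 16.33 kip.
ΣM about A: M_A − (1.65·9.9)·9.25 + 500.9 + 525.5 = 0 → M_A = -875.3 kip·ft.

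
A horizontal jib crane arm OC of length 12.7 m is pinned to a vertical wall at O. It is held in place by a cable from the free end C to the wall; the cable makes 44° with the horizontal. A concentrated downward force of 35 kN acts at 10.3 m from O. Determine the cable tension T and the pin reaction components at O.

T = 40.86 kN, O_x = 29.39 kN, O_y = 6.614 kN

ΣM about O: T·sin44°·12.7 − 35·10.3 = 0 → T = 360.5/(12.7·0.694658) = 40.863 ≈ 40.86 kN.
ΣF_x = 0: O_x − T·cos44° = 0 → O_x = 40.863 × 0.71934 = 29.39 kN.
ΣF_y = 0: O_y + T·sin44° − 35 = 0 → O_y = 35 − 40.863 × 0.694658 = 6.614 kN.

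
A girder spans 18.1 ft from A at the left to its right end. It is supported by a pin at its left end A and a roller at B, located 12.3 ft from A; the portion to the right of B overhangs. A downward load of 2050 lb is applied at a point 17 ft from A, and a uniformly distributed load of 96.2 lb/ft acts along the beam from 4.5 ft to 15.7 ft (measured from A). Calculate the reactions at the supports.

Resultant of the distributed load: 96.2 × 11.2 = 1077.44 lb at 10.1 ft from A.
Moments about A: B_y·12.3 − 2050·17 − (96.2·11.2)·10.1 = 0 → B_y = 45732.144/12.3 = 3718.06 ≈ 3718 lb.
ΣF_y = 0: A_y + 3718.06 − 2050 − 96.2·11.2 = 0 → A_y = -590.6 lb.
ΣF_x = 0: no horizontal applied forces, so A_x = 0.

A_x = 0, A_y = -590.6 lb, B_y = 3718 lb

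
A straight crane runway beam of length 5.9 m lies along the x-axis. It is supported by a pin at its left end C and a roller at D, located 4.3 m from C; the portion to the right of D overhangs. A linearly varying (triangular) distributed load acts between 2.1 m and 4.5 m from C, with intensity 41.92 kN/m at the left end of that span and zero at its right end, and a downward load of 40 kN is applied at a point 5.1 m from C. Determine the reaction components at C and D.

Resultant of the triangular load: ½ × 41.92 × 2.4 = 50.304 kN, acting at 2.9 m from C (one-third of the span from the peak).
Moments about C: D_y·4.3 − (½·41.92·2.4)·2.9 − 40·5.1 = 0 → D_y = 349.8816/4.3 = 81.3678 ≈ 81.37 kN.
ΣF_y = 0: C_y + 81.3678 − ½·41.92·2.4 − 40 = 0 → C_y = 8.936 kN.
ΣF_x = 0: no horizontal applied forces, so C_x = 0.

C_x = 0, C_y = 8.936 kN, D_y = 81.37 kN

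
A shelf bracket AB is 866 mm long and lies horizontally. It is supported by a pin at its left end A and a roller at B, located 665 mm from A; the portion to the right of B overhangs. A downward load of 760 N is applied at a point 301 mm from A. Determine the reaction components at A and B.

Moments about A: B_y·665 − 760·301 = 0 → B_y = 228760/665 = 344.0 N.
ΣF_y = 0: A_y + 344 − 760 = 0 → A_y = 416.0 N.
ΣF_x = 0: no horizontal applied forces, so A_x = 0.

A_x = 0, A_y = 416.0 N, B_y = 344.0 N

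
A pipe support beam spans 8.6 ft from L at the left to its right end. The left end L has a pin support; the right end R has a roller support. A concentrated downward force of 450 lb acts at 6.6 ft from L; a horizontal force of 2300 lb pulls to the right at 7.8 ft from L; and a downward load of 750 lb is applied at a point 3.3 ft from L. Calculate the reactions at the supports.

L_x = -2300 lb, L_y = 566.9 lb, R_y = 633.1 lb

ΣM about L: R_y·8.6 − 450·6.6 − 750·3.3 = 0 → R_y = 5445/8.6 = 633.14 ≈ 633.1 lb.
ΣF_y = 0: L_y + 633.14 − 450 − 750 = 0 → L_y = 566.9 lb.
ΣF_x = 0: L_x + 2300 = 0 → L_x = -2300 lb.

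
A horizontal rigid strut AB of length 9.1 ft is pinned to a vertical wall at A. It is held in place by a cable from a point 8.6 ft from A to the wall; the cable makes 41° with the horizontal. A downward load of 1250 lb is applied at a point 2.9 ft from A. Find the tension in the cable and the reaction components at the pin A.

ΣM about A: T·sin41°·8.6 − 1250·2.9 = 0 → T = 3625/(8.6·0.656059) = 642.49 ≈ 642.5 lb.
ΣF_x = 0: A_x − T·cos41° = 0 → A_x = 642.49 × 0.75471 = 484.9 lb.
ΣF_y = 0: A_y + T·sin41° − 1250 = 0 → A_y = 1250 − 642.49 × 0.656059 = 828.5 lb.

T = 642.5 lb, A_x = 484.9 lb, A_y = 828.5 lb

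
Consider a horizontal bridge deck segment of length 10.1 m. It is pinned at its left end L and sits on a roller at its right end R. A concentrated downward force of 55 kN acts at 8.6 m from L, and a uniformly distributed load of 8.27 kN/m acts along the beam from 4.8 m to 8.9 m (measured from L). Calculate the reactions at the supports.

Resultant of the distributed load: 8.27 × 4.1 = 33.907 kN at 6.85 m from L.
Moments about L: R_y·10.1 − 55·8.6 − (8.27·4.1)·6.85 = 0 → R_y = 705.26295/10.1 = 69.828 ≈ 69.83 kN.
ΣF_y = 0: L_y + 69.828 − 55 − 8.27·4.1 = 0 → L_y = 19.08 kN.
ΣF_x = 0: no horizontal applied forces, so L_x = 0.

L_x = 0, L_y = 19.08 kN, R_y = 69.83 kN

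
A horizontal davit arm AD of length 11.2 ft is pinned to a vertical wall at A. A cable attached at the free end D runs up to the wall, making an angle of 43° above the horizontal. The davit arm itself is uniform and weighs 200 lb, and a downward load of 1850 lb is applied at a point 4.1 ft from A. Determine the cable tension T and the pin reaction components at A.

ΣM about A: T·sin43°·11.2 − 200·5.6 − 1850·4.1 = 0 → T = 8705/(11.2·0.681998) = 1139.64 ≈ 1140 lb.
ΣF_x = 0: A_x − T·cos43° = 0 → A_x = 1139.64 × 0.731354 = 833.5 lb.
ΣF_y = 0: A_y + T·sin43° − 200 − 1850 = 0 → A_y = 2050 − 1139.64 × 0.681998 = 1273 lb.

T = 1140 lb, A_x = 833.5 lb, A_y = 1273 lb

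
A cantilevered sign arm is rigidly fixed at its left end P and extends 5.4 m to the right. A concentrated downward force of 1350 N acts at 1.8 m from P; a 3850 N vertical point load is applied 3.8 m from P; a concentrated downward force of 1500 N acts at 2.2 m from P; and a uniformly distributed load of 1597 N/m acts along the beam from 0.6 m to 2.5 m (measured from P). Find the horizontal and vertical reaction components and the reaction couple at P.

Resultant of the distributed load: 1597 × 1.9 = 3034.3 N at 1.55 m from P.
ΣF_x = 0: P_x = 0.
ΣF_y = 0: P_y − 1350 − 3850 − 1500 − 1597·1.9 = 0 → P_y = 9734 N.
ΣM about P: M_P − 1350·1.8 − 3850·3.8 − 1500·2.2 − (1597·1.9)·1.55 = 0 → M_P = 25060 N·m.

P_x = 0, P_y = 9734 N, M_P = 25060 N·m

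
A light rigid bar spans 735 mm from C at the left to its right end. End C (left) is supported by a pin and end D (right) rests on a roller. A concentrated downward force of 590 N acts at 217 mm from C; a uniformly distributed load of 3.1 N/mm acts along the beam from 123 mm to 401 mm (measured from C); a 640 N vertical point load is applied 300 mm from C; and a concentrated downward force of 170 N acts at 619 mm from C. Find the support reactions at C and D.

Resultant of the distributed load: 3.1 × 278 = 861.8 N at 262 mm from C.
Taking moments about C: D_y·735 − 590·217 − (3.1·278)·262 − 640·300 − 170·619 = 0 → D_y = 651051.6/735 = 885.784 ≈ 885.8 N.
ΣF_y = 0: C_y + 885.784 − 590 − 3.1·278 − 640 − 170 = 0 → C_y = 1376 N.
ΣF_x = 0: no horizontal applied forces, so C_x = 0.

C_x = 0, C_y = 1376 N, D_y = 885.8 N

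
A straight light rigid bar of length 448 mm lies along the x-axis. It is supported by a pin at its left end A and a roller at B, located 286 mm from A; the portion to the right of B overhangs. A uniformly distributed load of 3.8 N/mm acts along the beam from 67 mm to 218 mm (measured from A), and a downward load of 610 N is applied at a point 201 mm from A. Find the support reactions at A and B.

A_x = 0, A_y = 469.2 N, B_y = 714.6 N

Resultant of the distributed load: 3.8 × 151 = 573.8 N at 142.5 mm from A.
Taking moments about A: B_y·286 − (3.8·151)·142.5 − 610·201 = 0 → B_y = 204376.5/286 = 714.603 ≈ 714.6 N.
ΣF_y = 0: A_y + 714.603 − 3.8·151 − 610 = 0 → A_y = 469.2 N.
ΣF_x = 0: no horizontal applied forces, so A_x = 0.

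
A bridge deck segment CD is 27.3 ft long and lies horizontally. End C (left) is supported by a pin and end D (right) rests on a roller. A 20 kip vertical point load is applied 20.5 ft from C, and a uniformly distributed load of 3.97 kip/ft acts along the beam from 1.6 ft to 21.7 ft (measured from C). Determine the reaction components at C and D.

Resultant of the distributed load: 3.97 × 20.1 = 79.797 kip at 11.65 ft from C.
Moments about C: D_y·27.3 − 20·20.5 − (3.97·20.1)·11.65 = 0 → D_y = 1339.63505/27.3 = 49.0709 ≈ 49.07 kip.
ΣF_y = 0: C_y + 49.0709 − 20 − 3.97·20.1 = 0 → C_y = 50.73 kip.
ΣF_x = 0: no horizontal applied forces, so C_x = 0.

C_x = 0, C_y = 50.73 kip, D_y = 49.07 kip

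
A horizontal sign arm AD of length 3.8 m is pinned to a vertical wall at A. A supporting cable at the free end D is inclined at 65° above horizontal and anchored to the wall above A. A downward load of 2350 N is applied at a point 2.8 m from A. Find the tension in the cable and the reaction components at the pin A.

ΣM about A: T·sin65°·3.8 − 2350·2.8 = 0 → T = 6580/(3.8·0.906308) = 1910.59 ≈ 1911 N.
ΣF_x = 0: A_x − T·cos65° = 0 → A_x = 1910.59 × 0.422618 = 807.4 N.
ΣF_y = 0: A_y + T·sin65° − 2350 = 0 → A_y = 2350 − 1910.59 × 0.906308 = 618.4 N.

T = 1911 N, A_x = 807.4 N, A_y = 618.4 N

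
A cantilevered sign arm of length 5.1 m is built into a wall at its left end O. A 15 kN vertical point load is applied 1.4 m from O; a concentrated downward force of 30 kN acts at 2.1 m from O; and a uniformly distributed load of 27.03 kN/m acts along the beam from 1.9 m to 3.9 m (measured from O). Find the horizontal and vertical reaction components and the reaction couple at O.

O_x = 0, O_y = 99.06 kN, M_O = 240.8 kN·m

Resultant of the distributed load: 27.03 × 2 = 54.06 kN at 2.9 m from O.
ΣF_x = 0: O_x = 0.
ΣF_y = 0: O_y − 15 − 30 − 27.03·2 = 0 → O_y = 99.06 kN.
ΣM about O: M_O − 15·1.4 − 30·2.1 − (27.03·2)·2.9 = 0 → M_O = 240.8 kN·m.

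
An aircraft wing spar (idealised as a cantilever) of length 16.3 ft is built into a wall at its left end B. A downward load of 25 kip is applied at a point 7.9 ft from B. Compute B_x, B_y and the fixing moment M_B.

ΣF_x = 0: B_x = 0.
ΣF_y = 0: B_y − 25 = 0 → B_y = 25.00 kip.
ΣM about B: M_B − 25·7.9 = 0 → M_B = 197.5 kip·ft.

B_x = 0, B_y = 25.00 kip, M_B = 197.5 kip·ft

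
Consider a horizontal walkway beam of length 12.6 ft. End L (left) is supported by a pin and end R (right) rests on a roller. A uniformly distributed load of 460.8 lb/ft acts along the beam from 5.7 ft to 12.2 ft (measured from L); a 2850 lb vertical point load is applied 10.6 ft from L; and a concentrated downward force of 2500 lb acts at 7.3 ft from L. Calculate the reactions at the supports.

L_x = 0, L_y = 2372 lb, R_y = 5974 lb

Resultant of the distributed load: 460.8 × 6.5 = 2995.2 lb at 8.95 ft from L.
ΣM about L: R_y·12.6 − (460.8·6.5)·8.95 − 2850·10.6 − 2500·7.3 = 0 → R_y = 75267.04/12.6 = 5973.57 ≈ 5974 lb.
ΣF_y = 0: L_y + 5973.57 − 460.8·6.5 − 2850 − 2500 = 0 → L_y = 2372 lb.
ΣF_x = 0: no horizontal applied forces, so L_x = 0.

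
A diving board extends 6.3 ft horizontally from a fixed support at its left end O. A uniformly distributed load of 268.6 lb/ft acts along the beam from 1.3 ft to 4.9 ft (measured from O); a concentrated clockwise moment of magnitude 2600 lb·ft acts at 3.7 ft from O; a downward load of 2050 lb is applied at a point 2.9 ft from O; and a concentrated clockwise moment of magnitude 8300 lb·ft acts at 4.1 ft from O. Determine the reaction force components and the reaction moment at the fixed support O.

Resultant of the distributed load: 268.6 × 3.6 = 966.96 lb at 3.1 ft from O.
ΣF_x = 0: O_x = 0.
ΣF_y = 0: O_y − 268.6·3.6 − 2050 = 0 → O_y = 3017 lb.
ΣM about O: M_O − (268.6·3.6)·3.1 − 2600 − 2050·2.9 − 8300 = 0 → M_O = 19840 lb·ft.

O_x = 0, O_y = 3017 lb, M_O = 19840 lb·ft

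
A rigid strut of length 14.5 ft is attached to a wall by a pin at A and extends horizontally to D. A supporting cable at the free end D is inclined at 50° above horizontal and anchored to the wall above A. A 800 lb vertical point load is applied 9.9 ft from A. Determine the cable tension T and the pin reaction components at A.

T = 713.0 lb, A_x = 458.3 lb, A_y = 253.8 lb

ΣM about A: T·sin50°·14.5 − 800·9.9 = 0 → T = 7920/(14.5·0.766044) = 713.023 ≈ 713.0 lb.
ΣF_x = 0: A_x − T·cos50° = 0 → A_x = 713.023 × 0.642788 = 458.3 lb.
ΣF_y = 0: A_y + T·sin50° − 800 = 0 → A_y = 800 − 713.023 × 0.766044 = 253.8 lb.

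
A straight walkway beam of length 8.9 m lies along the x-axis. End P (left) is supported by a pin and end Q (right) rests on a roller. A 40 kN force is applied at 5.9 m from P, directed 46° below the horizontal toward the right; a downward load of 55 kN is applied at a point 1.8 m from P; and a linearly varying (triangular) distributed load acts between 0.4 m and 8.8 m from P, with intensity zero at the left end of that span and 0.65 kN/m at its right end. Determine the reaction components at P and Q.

Resultant of the triangular load: ½ × 0.65 × 8.4 = 2.73 kN, acting at 6 m from P (one-third of the span from the peak).
Taking moments about P: Q_y·8.9 − 40·sin46°·5.9 − 55·1.8 − (½·0.65·8.4)·6 = 0 → Q_y = 285.144/8.9 = 32.0387 ≈ 32.04 kN.
ΣF_y = 0: P_y + 32.0387 − 40·sin46° − 55 − ½·0.65·8.4 = 0 → P_y = 54.46 kN.
ΣF_x = 0: P_x + 40·cos46° = 0 → P_x = -27.79 kN.

P_x = -27.79 kN, P_y = 54.46 kN, Q_y = 32.04 kN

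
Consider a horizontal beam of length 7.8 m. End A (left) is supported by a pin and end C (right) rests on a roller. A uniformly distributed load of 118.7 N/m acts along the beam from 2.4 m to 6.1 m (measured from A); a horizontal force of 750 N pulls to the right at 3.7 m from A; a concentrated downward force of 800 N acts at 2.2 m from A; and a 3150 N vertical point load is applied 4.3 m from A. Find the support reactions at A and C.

A_x = -750.0 N, A_y = 2188 N, C_y = 2201 N

Resultant of the distributed load: 118.7 × 3.7 = 439.19 N at 4.25 m from A.
Taking moments about A: C_y·7.8 − (118.7·3.7)·4.25 − 800·2.2 − 3150·4.3 = 0 → C_y = 17171.5575/7.8 = 2201.48 ≈ 2201 N.
ΣF_y = 0: A_y + 2201.48 − 118.7·3.7 − 800 − 3150 = 0 → A_y = 2188 N.
ΣF_x = 0: A_x + 750 = 0 → A_x = -750.0 N.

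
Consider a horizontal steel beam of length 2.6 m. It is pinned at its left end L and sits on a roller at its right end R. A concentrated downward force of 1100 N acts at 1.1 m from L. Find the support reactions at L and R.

L_x = 0, L_y = 634.6 N, R_y = 465.4 N

ΣM about L: R_y·2.6 − 1100·1.1 = 0 → R_y = 1210/2.6 = 465.385 ≈ 465.4 N.
ΣF_y = 0: L_y + 465.385 − 1100 = 0 → L_y = 634.6 N.
ΣF_x = 0: no horizontal applied forces, so L_x = 0.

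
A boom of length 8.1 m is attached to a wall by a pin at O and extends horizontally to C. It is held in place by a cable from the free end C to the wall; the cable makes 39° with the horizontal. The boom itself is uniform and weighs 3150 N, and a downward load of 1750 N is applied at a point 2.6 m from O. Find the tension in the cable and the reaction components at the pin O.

ΣM about O: T·sin39°·8.1 − 3150·4.05 − 1750·2.6 = 0 → T = 17307.5/(8.1·0.62932) = 3395.3 ≈ 3395 N.
ΣF_x = 0: O_x − T·cos39° = 0 → O_x = 3395.3 × 0.777146 = 2639 N.
ΣF_y = 0: O_y + T·sin39° − 3150 − 1750 = 0 → O_y = 4900 − 3395.3 × 0.62932 = 2763 N.

T = 3395 N, O_x = 2639 N, O_y = 2763 N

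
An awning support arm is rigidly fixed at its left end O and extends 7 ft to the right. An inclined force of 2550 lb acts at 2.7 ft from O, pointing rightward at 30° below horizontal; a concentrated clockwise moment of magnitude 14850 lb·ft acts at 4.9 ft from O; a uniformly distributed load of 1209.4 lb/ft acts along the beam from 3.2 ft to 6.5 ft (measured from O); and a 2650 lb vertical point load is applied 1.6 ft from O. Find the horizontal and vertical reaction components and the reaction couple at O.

Resultant of the distributed load: 1209.4 × 3.3 = 3991.02 lb at 4.85 ft from O.
ΣF_x = 0: O_x + 2550·cos30° = 0 → O_x = -2208 lb.
ΣF_y = 0: O_y − 2550·sin30° − 1209.4·3.3 − 2650 = 0 → O_y = 7916 lb.
ΣM about O: M_O − 2550·sin30°·2.7 − 14850 − (1209.4·3.3)·4.85 − 2650·1.6 = 0 → M_O = 41890 lb·ft.

O_x = -2208 lb, O_y = 7916 lb, M_O = 41890 lb·ft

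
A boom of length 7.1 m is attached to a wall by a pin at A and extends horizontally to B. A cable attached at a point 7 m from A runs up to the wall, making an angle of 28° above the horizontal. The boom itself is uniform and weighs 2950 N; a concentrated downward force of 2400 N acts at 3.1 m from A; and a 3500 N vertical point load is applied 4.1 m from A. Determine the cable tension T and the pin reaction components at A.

ΣM about A: T·sin28°·7 − 2950·3.55 − 2400·3.1 − 3500·4.1 = 0 → T = 32262.5/(7·0.469472) = 9817.26 ≈ 9817 N.
ΣF_x = 0: A_x − T·cos28° = 0 → A_x = 9817.26 × 0.882948 = 8668 N.
ΣF_y = 0: A_y + T·sin28° − 2950 − 2400 − 3500 = 0 → A_y = 8850 − 9817.26 × 0.469472 = 4241 N.

T = 9817 N, A_x = 8668 N, A_y = 4241 N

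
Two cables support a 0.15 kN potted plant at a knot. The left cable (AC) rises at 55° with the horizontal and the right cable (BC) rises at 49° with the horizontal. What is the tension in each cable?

ΣF_x = 0: −T_AC·cos55° + T_BC·cos49° = 0 → T_BC = 0.874276·T_AC.
ΣF_y = 0: T_AC·sin55° + T_BC·sin49° = 0.15.
Substitute: T_AC·(0.819152 + 0.874276·0.75471) = 0.15 → T_AC = 0.101421 ≈ 0.1014 kN.
Then T_BC = 0.874276 × 0.101421 = 0.08867 kN.

T_AC = 0.1014 kN, T_BC = 0.08867 kN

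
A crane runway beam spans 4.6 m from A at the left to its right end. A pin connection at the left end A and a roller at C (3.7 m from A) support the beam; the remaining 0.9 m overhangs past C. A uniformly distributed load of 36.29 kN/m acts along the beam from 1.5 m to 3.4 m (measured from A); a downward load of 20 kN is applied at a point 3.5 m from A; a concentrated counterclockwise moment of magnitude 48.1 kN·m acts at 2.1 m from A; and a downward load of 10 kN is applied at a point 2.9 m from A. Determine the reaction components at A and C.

Resultant of the distributed load: 36.29 × 1.9 = 68.951 kN at 2.45 m from A.
Taking moments about A: C_y·3.7 − (36.29·1.9)·2.45 − 20·3.5 + 48.1 − 10·2.9 = 0 → C_y = 219.82995/3.7 = 59.4135 ≈ 59.41 kN.
ΣF_y = 0: A_y + 59.4135 − 36.29·1.9 − 20 − 10 = 0 → A_y = 39.54 kN.
ΣF_x = 0: no horizontal applied forces, so A_x = 0.

A_x = 0, A_y = 39.54 kN, C_y = 59.41 kN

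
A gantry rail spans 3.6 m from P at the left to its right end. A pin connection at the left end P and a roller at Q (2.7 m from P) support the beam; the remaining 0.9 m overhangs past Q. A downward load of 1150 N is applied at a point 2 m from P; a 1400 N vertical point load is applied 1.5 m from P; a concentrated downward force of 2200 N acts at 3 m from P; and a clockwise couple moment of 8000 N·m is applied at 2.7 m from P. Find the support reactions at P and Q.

Moments about P: Q_y·2.7 − 1150·2 − 1400·1.5 − 2200·3 − 8000 = 0 → Q_y = 19000/2.7 = 7037.04 ≈ 7037 N.
ΣF_y = 0: P_y + 7037.04 − 1150 − 1400 − 2200 = 0 → P_y = -2287 N.
ΣF_x = 0: no horizontal applied forces, so P_x = 0.

P_x = 0, P_y = -2287 N, Q_y = 7037 N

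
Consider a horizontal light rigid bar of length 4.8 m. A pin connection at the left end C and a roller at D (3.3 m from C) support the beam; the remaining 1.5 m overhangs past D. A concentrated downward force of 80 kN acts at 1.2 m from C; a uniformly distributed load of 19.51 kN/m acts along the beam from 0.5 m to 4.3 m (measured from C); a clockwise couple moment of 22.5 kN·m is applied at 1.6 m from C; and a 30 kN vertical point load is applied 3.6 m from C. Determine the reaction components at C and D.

C_x = 0, C_y = 61.58 kN, D_y = 122.6 kN

Resultant of the distributed load: 19.51 × 3.8 = 74.138 kN at 2.4 m from C.
Taking moments about C: D_y·3.3 − 80·1.2 − (19.51·3.8)·2.4 − 22.5 − 30·3.6 = 0 → D_y = 404.4312/3.3 = 122.555 ≈ 122.6 kN.
ΣF_y = 0: C_y + 122.555 − 80 − 19.51·3.8 − 30 = 0 → C_y = 61.58 kN.
ΣF_x = 0: no horizontal applied forces, so C_x = 0.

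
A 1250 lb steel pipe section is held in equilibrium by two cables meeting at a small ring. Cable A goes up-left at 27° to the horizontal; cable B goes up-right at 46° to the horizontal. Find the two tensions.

ΣF_x = 0: −T_A·cos27° + T_B·cos46° = 0 → T_B = 1.28265·T_A.
ΣF_y = 0: T_A·sin27° + T_B·sin46° = 1250.
Substitute: T_A·(0.45399 + 1.28265·0.71934) = 1250 → T_A = 908.0 lb.
Then T_B = 1.28265 × 908 = 1165 lb.

T_A = 908.0 lb, T_B = 1165 lb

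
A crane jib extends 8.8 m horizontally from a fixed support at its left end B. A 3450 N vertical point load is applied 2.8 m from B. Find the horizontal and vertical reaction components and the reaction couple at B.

ΣF_x = 0: B_x = 0.
ΣF_y = 0: B_y − 3450 = 0 → B_y = 3450 N.
ΣM about B: M_B − 3450·2.8 = 0 → M_B = 9660 N·m.

B_x = 0, B_y = 3450 N, M_B = 9660 N·m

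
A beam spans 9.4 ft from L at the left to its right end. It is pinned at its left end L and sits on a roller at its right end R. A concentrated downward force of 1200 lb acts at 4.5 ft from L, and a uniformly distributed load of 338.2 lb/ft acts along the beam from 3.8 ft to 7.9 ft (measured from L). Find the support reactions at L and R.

L_x = 0, L_y = 1149 lb, R_y = 1437 lb

Resultant of the distributed load: 338.2 × 4.1 = 1386.62 lb at 5.85 ft from L.
ΣM about L: R_y·9.4 − 1200·4.5 − (338.2·4.1)·5.85 = 0 → R_y = 13511.727/9.4 = 1437.42 ≈ 1437 lb.
ΣF_y = 0: L_y + 1437.42 − 1200 − 338.2·4.1 = 0 → L_y = 1149 lb.
ΣF_x = 0: no horizontal applied forces, so L_x = 0.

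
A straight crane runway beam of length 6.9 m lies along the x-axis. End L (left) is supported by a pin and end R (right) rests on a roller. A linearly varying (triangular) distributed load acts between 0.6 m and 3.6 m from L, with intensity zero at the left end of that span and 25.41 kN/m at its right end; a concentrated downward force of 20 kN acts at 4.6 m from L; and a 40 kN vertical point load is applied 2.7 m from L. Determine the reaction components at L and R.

Resultant of the triangular load: ½ × 25.41 × 3 = 38.115 kN, acting at 2.6 m from L (one-third of the span from the peak).
Moments about L: R_y·6.9 − (½·25.41·3)·2.6 − 20·4.6 − 40·2.7 = 0 → R_y = 299.099/6.9 = 43.3477 ≈ 43.35 kN.
ΣF_y = 0: L_y + 43.3477 − ½·25.41·3 − 20 − 40 = 0 → L_y = 54.77 kN.
ΣF_x = 0: no horizontal applied forces, so L_x = 0.

L_x = 0, L_y = 54.77 kN, R_y = 43.35 kN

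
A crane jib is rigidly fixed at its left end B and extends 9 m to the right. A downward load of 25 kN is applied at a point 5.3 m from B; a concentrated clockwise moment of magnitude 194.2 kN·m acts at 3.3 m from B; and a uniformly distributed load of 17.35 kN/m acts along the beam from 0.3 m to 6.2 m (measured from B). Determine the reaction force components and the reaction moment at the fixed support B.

Resultant of the distributed load: 17.35 × 5.9 = 102.365 kN at 3.25 m from B.
ΣF_x = 0: B_x = 0.
ΣF_y = 0: B_y − 25 − 17.35·5.9 = 0 → B_y = 127.4 kN.
ΣM about B: M_B − 25·5.3 − 194.2 − (17.35·5.9)·3.25 = 0 → M_B = 659.4 kN·m.

B_x = 0, B_y = 127.4 kN, M_B = 659.4 kN·m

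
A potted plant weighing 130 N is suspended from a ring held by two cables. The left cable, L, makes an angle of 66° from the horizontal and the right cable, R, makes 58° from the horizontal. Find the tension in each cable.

ΣF_x = 0: −T_L·cos66° + T_R·cos58° = 0 → T_R = 0.767545·T_L.
ΣF_y = 0: T_L·sin66° + T_R·sin58° = 130.
Substitute: T_L·(0.913545 + 0.767545·0.848048) = 130 → T_L = 83.0958 ≈ 83.10 N.
Then T_R = 0.767545 × 83.0958 = 63.78 N.

T_L = 83.10 N, T_R = 63.78 N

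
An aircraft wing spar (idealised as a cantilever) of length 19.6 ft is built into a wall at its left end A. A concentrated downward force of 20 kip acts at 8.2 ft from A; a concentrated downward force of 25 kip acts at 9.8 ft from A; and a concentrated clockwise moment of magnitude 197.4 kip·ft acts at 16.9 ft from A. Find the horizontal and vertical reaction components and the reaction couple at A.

A_x = 0, A_y = 45.00 kip, M_A = 606.4 kip·ft

ΣF_x = 0: A_x = 0.
ΣF_y = 0: A_y − 20 − 25 = 0 → A_y = 45.00 kip.
ΣM about A: M_A − 20·8.2 − 25·9.8 − 197.4 = 0 → M_A = 606.4 kip·ft.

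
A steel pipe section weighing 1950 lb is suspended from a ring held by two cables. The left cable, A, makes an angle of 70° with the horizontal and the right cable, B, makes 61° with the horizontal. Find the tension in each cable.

ΣF_x = 0: −T_A·cos70° + T_B·cos61° = 0 → T_B = 0.705473·T_A.
ΣF_y = 0: T_A·sin70° + T_B·sin61° = 1950.
Substitute: T_A·(0.939693 + 0.705473·0.87462) = 1950 → T_A = 1252.64 ≈ 1253 lb.
Then T_B = 0.705473 × 1252.64 = 883.7 lb.

T_A = 1253 lb, T_B = 883.7 lb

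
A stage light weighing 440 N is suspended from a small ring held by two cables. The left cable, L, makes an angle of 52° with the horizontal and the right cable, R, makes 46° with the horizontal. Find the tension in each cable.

ΣF_x = 0: −T_L·cos52° + T_R·cos46° = 0 → T_R = 0.88628·T_L.
ΣF_y = 0: T_L·sin52° + T_R·sin46° = 440.
Substitute: T_L·(0.788011 + 0.88628·0.71934) = 440 → T_L = 308.653 ≈ 308.7 N.
Then T_R = 0.88628 × 308.653 = 273.6 N.

T_L = 308.7 N, T_R = 273.6 N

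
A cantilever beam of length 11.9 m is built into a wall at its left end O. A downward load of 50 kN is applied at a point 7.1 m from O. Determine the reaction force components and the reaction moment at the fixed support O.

ΣF_x = 0: O_x = 0.
ΣF_y = 0: O_y − 50 = 0 → O_y = 50.00 kN.
ΣM about O: M_O − 50·7.1 = 0 → M_O = 355.0 kN·m.

O_x = 0, O_y = 50.00 kN, M_O = 355.0 kN·m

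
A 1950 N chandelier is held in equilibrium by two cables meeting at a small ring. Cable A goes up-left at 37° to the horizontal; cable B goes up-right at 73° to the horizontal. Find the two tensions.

ΣF_x = 0: −T_A·cos37° + T_B·cos73° = 0 → T_B = 2.73158·T_A.
ΣF_y = 0: T_A·sin37° + T_B·sin73° = 1950.
Substitute: T_A·(0.601815 + 2.73158·0.956305) = 1950 → T_A = 606.713 ≈ 606.7 N.
Then T_B = 2.73158 × 606.713 = 1657 N.

T_A = 606.7 N, T_B = 1657 N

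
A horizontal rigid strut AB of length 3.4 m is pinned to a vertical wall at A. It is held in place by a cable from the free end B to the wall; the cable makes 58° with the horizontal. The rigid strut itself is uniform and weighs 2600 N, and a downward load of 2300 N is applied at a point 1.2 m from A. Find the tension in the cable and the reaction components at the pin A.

ΣM about A: T·sin58°·3.4 − 2600·1.7 − 2300·1.2 = 0 → T = 7180/(3.4·0.848048) = 2490.15 ≈ 2490 N.
ΣF_x = 0: A_x − T·cos58° = 0 → A_x = 2490.15 × 0.529919 = 1320 N.
ΣF_y = 0: A_y + T·sin58° − 2600 − 2300 = 0 → A_y = 4900 − 2490.15 × 0.848048 = 2788 N.

T = 2490 N, A_x = 1320 N, A_y = 2788 N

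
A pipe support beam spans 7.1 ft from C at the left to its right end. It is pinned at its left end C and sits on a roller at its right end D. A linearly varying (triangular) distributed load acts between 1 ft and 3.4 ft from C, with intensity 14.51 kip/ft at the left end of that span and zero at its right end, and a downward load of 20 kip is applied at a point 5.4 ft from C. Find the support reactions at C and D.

Resultant of the triangular load: ½ × 14.51 × 2.4 = 17.412 kip, acting at 1.8 ft from C (one-third of the span from the peak).
Taking moments about C: D_y·7.1 − (½·14.51·2.4)·1.8 − 20·5.4 = 0 → D_y = 139.3416/7.1 = 19.6256 ≈ 19.63 kip.
ΣF_y = 0: C_y + 19.6256 − ½·14.51·2.4 − 20 = 0 → C_y = 17.79 kip.
ΣF_x = 0: no horizontal applied forces, so C_x = 0.

C_x = 0, C_y = 17.79 kip, D_y = 19.63 kip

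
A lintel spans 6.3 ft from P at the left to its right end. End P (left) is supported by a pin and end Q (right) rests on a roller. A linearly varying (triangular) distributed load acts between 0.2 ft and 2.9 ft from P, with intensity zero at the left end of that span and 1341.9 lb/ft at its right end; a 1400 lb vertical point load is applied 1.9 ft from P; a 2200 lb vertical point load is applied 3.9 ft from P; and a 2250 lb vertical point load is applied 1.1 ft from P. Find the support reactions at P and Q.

P_x = 0, P_y = 4909 lb, Q_y = 2752 lb

Resultant of the triangular load: ½ × 1341.9 × 2.7 = 1811.565 lb, acting at 2 ft from P (one-third of the span from the peak).
ΣM about P: Q_y·6.3 − (½·1341.9·2.7)·2 − 1400·1.9 − 2200·3.9 − 2250·1.1 = 0 → Q_y = 17338.13/6.3 = 2752.08 ≈ 2752 lb.
ΣF_y = 0: P_y + 2752.08 − ½·1341.9·2.7 − 1400 − 2200 − 2250 = 0 → P_y = 4909 lb.
ΣF_x = 0: no horizontal applied forces, so P_x = 0.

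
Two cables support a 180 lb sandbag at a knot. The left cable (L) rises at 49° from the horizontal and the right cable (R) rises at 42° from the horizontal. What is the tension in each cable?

ΣF_x = 0: −T_L·cos49° + T_R·cos42° = 0 → T_R = 0.882815·T_L.
ΣF_y = 0: T_L·sin49° + T_R·sin42° = 180.
Substitute: T_L·(0.75471 + 0.882815·0.669131) = 180 → T_L = 133.786 ≈ 133.8 lb.
Then T_R = 0.882815 × 133.786 = 118.1 lb.

T_L = 133.8 lb, T_R = 118.1 lb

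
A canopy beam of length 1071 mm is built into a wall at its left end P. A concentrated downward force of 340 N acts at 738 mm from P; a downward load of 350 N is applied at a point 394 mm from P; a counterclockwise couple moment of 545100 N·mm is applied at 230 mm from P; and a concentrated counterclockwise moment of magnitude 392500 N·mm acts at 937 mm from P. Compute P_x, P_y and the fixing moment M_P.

P_x = 0, P_y = 690.0 N, M_P = -548800 N·mm

ΣF_x = 0: P_x = 0.
ΣF_y = 0: P_y − 340 − 350 = 0 → P_y = 690.0 N.
ΣM about P: M_P − 340·738 − 350·394 + 545100 + 392500 = 0 → M_P = -548800 N·mm.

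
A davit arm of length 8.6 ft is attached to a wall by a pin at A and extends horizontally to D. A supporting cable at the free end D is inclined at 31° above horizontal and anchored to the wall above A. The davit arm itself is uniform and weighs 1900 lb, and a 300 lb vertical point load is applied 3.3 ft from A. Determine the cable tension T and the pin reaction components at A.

ΣM about A: T·sin31°·8.6 − 1900·4.3 − 300·3.3 = 0 → T = 9160/(8.6·0.515038) = 2068.03 ≈ 2068 lb.
ΣF_x = 0: A_x − T·cos31° = 0 → A_x = 2068.03 × 0.857167 = 1773 lb.
ΣF_y = 0: A_y + T·sin31° − 1900 − 300 = 0 → A_y = 2200 − 2068.03 × 0.515038 = 1135 lb.

T = 2068 lb, A_x = 1773 lb, A_y = 1135 lb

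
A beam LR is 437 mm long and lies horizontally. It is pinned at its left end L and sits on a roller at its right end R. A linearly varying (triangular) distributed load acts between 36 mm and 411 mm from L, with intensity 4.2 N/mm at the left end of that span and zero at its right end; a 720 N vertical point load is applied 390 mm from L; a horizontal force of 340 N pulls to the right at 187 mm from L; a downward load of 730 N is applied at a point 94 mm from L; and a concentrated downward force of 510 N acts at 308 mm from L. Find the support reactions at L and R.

Resultant of the triangular load: ½ × 4.2 × 375 = 787.5 N, acting at 161 mm from L (one-third of the span from the peak).
ΣM about L: R_y·437 − (½·4.2·375)·161 − 720·390 − 730·94 − 510·308 = 0 → R_y = 633287.5/437 = 1449.17 ≈ 1449 N.
ΣF_y = 0: L_y + 1449.17 − ½·4.2·375 − 720 − 730 − 510 = 0 → L_y = 1298 N.
ΣF_x = 0: L_x + 340 = 0 → L_x = -340.0 N.

L_x = -340.0 N, L_y = 1298 N, R_y = 1449 N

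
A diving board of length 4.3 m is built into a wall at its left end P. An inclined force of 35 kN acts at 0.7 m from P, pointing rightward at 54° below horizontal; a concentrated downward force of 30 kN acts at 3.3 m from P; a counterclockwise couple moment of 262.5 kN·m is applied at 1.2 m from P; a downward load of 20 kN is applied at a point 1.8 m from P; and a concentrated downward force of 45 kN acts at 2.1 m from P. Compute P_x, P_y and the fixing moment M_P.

P_x = -20.57 kN, P_y = 123.3 kN, M_P = -13.18 kN·m

ΣF_x = 0: P_x + 35·cos54° = 0 → P_x = -20.57 kN.
ΣF_y = 0: P_y − 35·sin54° − 30 − 20 − 45 = 0 → P_y = 123.3 kN.
ΣM about P: M_P − 35·sin54°·0.7 − 30·3.3 + 262.5 − 20·1.8 − 45·2.1 = 0 → M_P = -13.18 kN·m.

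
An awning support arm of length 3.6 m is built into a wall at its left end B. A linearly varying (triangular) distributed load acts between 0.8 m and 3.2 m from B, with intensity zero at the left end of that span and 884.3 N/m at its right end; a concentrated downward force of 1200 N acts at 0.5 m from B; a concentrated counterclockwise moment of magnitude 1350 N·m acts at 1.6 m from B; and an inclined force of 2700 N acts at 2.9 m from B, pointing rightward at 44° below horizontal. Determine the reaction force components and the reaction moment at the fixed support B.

B_x = -1942 N, B_y = 4137 N, M_B = 7236 N·m

Resultant of the triangular load: ½ × 884.3 × 2.4 = 1061.16 N, acting at 2.4 m from B (one-third of the span from the peak).
ΣF_x = 0: B_x + 2700·cos44° = 0 → B_x = -1942 N.
ΣF_y = 0: B_y − ½·884.3·2.4 − 1200 − 2700·sin44° = 0 → B_y = 4137 N.
ΣM about B: M_B − (½·884.3·2.4)·2.4 − 1200·0.5 + 1350 − 2700·sin44°·2.9 = 0 → M_B = 7236 N·m.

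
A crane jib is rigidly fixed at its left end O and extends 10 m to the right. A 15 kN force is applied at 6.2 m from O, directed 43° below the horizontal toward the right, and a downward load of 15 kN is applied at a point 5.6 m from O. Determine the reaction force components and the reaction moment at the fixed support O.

O_x = -10.97 kN, O_y = 25.23 kN, M_O = 147.4 kN·m

ΣF_x = 0: O_x + 15·cos43° = 0 → O_x = -10.97 kN.
ΣF_y = 0: O_y − 15·sin43° − 15 = 0 → O_y = 25.23 kN.
ΣM about O: M_O − 15·sin43°·6.2 − 15·5.6 = 0 → M_O = 147.4 kN·m.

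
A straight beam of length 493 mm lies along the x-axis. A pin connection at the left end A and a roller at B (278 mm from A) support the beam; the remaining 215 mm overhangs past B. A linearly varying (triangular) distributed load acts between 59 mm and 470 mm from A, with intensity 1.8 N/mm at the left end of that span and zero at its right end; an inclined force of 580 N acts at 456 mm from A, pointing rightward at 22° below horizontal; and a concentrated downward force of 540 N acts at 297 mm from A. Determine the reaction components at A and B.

Resultant of the triangular load: ½ × 1.8 × 411 = 369.9 N, acting at 196 mm from A (one-third of the span from the peak).
ΣM about A: B_y·278 − (½·1.8·411)·196 − 580·sin22°·456 − 540·297 = 0 → B_y = 331956/278 = 1194.09 ≈ 1194 N.
ΣF_y = 0: A_y + 1194.09 − ½·1.8·411 − 580·sin22° − 540 = 0 → A_y = -66.92 N.
ΣF_x = 0: A_x + 580·cos22° = 0 → A_x = -537.8 N.

A_x = -537.8 N, A_y = -66.92 N, B_y = 1194 N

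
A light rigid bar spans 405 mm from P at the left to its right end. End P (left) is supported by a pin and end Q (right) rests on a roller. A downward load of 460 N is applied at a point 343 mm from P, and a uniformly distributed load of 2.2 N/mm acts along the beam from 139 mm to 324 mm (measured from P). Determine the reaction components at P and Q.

Resultant of the distributed load: 2.2 × 185 = 407 N at 231.5 mm from P.
ΣM about P: Q_y·405 − 460·343 − (2.2·185)·231.5 = 0 → Q_y = 252000.5/405 = 622.223 ≈ 622.2 N.
ΣF_y = 0: P_y + 622.223 − 460 − 2.2·185 = 0 → P_y = 244.8 N.
ΣF_x = 0: no horizontal applied forces, so P_x = 0.

P_x = 0, P_y = 244.8 N, Q_y = 622.2 N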